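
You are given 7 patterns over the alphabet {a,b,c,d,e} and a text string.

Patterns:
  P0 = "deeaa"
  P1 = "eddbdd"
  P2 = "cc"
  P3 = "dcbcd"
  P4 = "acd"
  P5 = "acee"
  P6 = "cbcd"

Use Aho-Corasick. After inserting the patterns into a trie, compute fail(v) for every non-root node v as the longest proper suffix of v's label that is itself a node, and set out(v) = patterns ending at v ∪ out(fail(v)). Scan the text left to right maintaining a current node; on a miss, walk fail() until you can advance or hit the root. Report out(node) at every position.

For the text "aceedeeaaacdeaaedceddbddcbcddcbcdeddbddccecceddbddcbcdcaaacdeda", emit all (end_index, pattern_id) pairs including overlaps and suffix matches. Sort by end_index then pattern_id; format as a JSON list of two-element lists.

Build:
Trie nodes:
  0='ε' goto a→18 c→12 d→1 e→6
  1='d' goto c→14 e→2
  2='de' goto e→3
  3='dee' goto a→4
  4='deea' goto a→5
  5='deeaa' goto ·  [P0 ends]
  6='e' goto d→7
  7='ed' goto d→8
  8='edd' goto b→9
  9='eddb' goto d→10
  10='eddbd' goto d→11
  11='eddbdd' goto ·  [P1 ends]
  12='c' goto b→23 c→13
  13='cc' goto ·  [P2 ends]
  14='dc' goto b→15
  15='dcb' goto c→16
  16='dcbc' goto d→17
  17='dcbcd' goto ·  [P3 ends]
  18='a' goto c→19
  19='ac' goto d→20 e→21
  20='acd' goto ·  [P4 ends]
  21='ace' goto e→22
  22='acee' goto ·  [P5 ends]
  23='cb' goto c→24
  24='cbc' goto d→25
  25='cbcd' goto ·  [P6 ends]

Failure links (BFS by depth):
  fail(1) 'd': from fail(0)=0 chase 'd': 0 ⇒ 0;  out=∅∪out(0)=∅
  fail(6) 'e': from fail(0)=0 chase 'e': 0 ⇒ 0;  out=∅∪out(0)=∅
  fail(12) 'c': from fail(0)=0 chase 'c': 0 ⇒ 0;  out=∅∪out(0)=∅
  fail(18) 'a': from fail(0)=0 chase 'a': 0 ⇒ 0;  out=∅∪out(0)=∅
  fail(2) 'de': from fail(1)=0 chase 'e': 0 ⇒ 6;  out=∅∪out(6)=∅
  fail(7) 'ed': from fail(6)=0 chase 'd': 0 ⇒ 1;  out=∅∪out(1)=∅
  fail(13) 'cc': from fail(12)=0 chase 'c': 0 ⇒ 12;  out={2}∪out(12)={2}
  fail(14) 'dc': from fail(1)=0 chase 'c': 0 ⇒ 12;  out=∅∪out(12)=∅
  fail(19) 'ac': from fail(18)=0 chase 'c': 0 ⇒ 12;  out=∅∪out(12)=∅
  fail(23) 'cb': from fail(12)=0 chase 'b': 0 ⇒ 0;  out=∅∪out(0)=∅
  fail(3) 'dee': from fail(2)=6 chase 'e': 6→0 ⇒ 6;  out=∅∪out(6)=∅
  fail(8) 'edd': from fail(7)=1 chase 'd': 1→0 ⇒ 1;  out=∅∪out(1)=∅
  fail(15) 'dcb': from fail(14)=12 chase 'b': 12 ⇒ 23;  out=∅∪out(23)=∅
  fail(20) 'acd': from fail(19)=12 chase 'd': 12→0 ⇒ 1;  out={4}∪out(1)={4}
  fail(21) 'ace': from fail(19)=12 chase 'e': 12→0 ⇒ 6;  out=∅∪out(6)=∅
  fail(24) 'cbc': from fail(23)=0 chase 'c': 0 ⇒ 12;  out=∅∪out(12)=∅
  fail(4) 'deea': from fail(3)=6 chase 'a': 6→0 ⇒ 18;  out=∅∪out(18)=∅
  fail(9) 'eddb': from fail(8)=1 chase 'b': 1→0 ⇒ 0;  out=∅∪out(0)=∅
  fail(16) 'dcbc': from fail(15)=23 chase 'c': 23 ⇒ 24;  out=∅∪out(24)=∅
  fail(22) 'acee': from fail(21)=6 chase 'e': 6→0 ⇒ 6;  out={5}∪out(6)={5}
  fail(25) 'cbcd': from fail(24)=12 chase 'd': 12→0 ⇒ 1;  out={6}∪out(1)={6}
  fail(5) 'deeaa': from fail(4)=18 chase 'a': 18→0 ⇒ 18;  out={0}∪out(18)={0}
  fail(10) 'eddbd': from fail(9)=0 chase 'd': 0 ⇒ 1;  out=∅∪out(1)=∅
  fail(17) 'dcbcd': from fail(16)=24 chase 'd': 24 ⇒ 25;  out={3}∪out(25)={3,6}
  fail(11) 'eddbdd': from fail(10)=1 chase 'd': 1→0 ⇒ 1;  out={1}∪out(1)={1}

Text stream:
[0] read 'a'  n0⇒n18
[1] read 'c'  n18⇒n19
[2] read 'e'  n19⇒n21
[3] read 'e'  n21⇒n22  ** P5@[0:3]
[4] read 'd'  n22⇒n7 ·f
[5] read 'e'  n7⇒n2 ·f
[6] read 'e'  n2⇒n3
[7] read 'a'  n3⇒n4
[8] read 'a'  n4⇒n5  ** P0@[4:8]
[9] read 'a'  n5⇒n18 ·f
[10] read 'c'  n18⇒n19
[11] read 'd'  n19⇒n20  ** P4@[9:11]
[12] read 'e'  n20⇒n2 ·f
[13] read 'a'  n2⇒n18 ·f
[14] read 'a'  n18⇒n18 ·f
[15] read 'e'  n18⇒n6 ·f
[16] read 'd'  n6⇒n7
[17] read 'c'  n7⇒n14 ·f
[18] read 'e'  n14⇒n6 ·f
[19] read 'd'  n6⇒n7
[20] read 'd'  n7⇒n8
[21] read 'b'  n8⇒n9
[22] read 'd'  n9⇒n10
[23] read 'd'  n10⇒n11  ** P1@[18:23]
[24] read 'c'  n11⇒n14 ·f
[25] read 'b'  n14⇒n15
[26] read 'c'  n15⇒n16
[27] read 'd'  n16⇒n17  ** P3@[23:27],P6@[24:27]
[28] read 'd'  n17⇒n1 ·f
[29] read 'c'  n1⇒n14
[30] read 'b'  n14⇒n15
[31] read 'c'  n15⇒n16
[32] read 'd'  n16⇒n17  ** P3@[28:32],P6@[29:32]
[33] read 'e'  n17⇒n2 ·f
[34] read 'd'  n2⇒n7 ·f
[35] read 'd'  n7⇒n8
[36] read 'b'  n8⇒n9
[37] read 'd'  n9⇒n10
[38] read 'd'  n10⇒n11  ** P1@[33:38]
[39] read 'c'  n11⇒n14 ·f
[40] read 'c'  n14⇒n13 ·f  ** P2@[39:40]
[41] read 'e'  n13⇒n6 ·f
[42] read 'c'  n6⇒n12 ·f
[43] read 'c'  n12⇒n13  ** P2@[42:43]
[44] read 'e'  n13⇒n6 ·f
[45] read 'd'  n6⇒n7
[46] read 'd'  n7⇒n8
[47] read 'b'  n8⇒n9
[48] read 'd'  n9⇒n10
[49] read 'd'  n10⇒n11  ** P1@[44:49]
[50] read 'c'  n11⇒n14 ·f
[51] read 'b'  n14⇒n15
[52] read 'c'  n15⇒n16
[53] read 'd'  n16⇒n17  ** P3@[49:53],P6@[50:53]
[54] read 'c'  n17⇒n14 ·f
[55] read 'a'  n14⇒n18 ·f
[56] read 'a'  n18⇒n18 ·f
[57] read 'a'  n18⇒n18 ·f
[58] read 'c'  n18⇒n19
[59] read 'd'  n19⇒n20  ** P4@[57:59]
[60] read 'e'  n20⇒n2 ·f
[61] read 'd'  n2⇒n7 ·f
[62] read 'a'  n7⇒n18 ·f

All matches (sorted): [[3,5],[8,0],[11,4],[23,1],[27,3],[27,6],[32,3],[32,6],[38,1],[40,2],[43,2],[49,1],[53,3],[53,6],[59,4]]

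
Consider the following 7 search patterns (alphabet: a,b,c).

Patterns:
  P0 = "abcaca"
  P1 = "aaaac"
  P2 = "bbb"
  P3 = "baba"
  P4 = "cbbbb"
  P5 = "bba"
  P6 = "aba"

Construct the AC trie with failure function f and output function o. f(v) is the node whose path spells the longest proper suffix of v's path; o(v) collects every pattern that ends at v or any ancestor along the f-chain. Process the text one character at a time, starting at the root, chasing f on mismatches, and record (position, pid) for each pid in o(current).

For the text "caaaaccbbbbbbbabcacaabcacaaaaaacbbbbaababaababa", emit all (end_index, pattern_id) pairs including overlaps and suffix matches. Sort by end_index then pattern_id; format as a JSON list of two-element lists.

Construct AC machine:
Trie (insert patterns):
  n0 'ε': a→1 b→11 c→17
  n1 'a': a→7 b→2
  n2 'ab': a→23 c→3
  n3 'abc': a→4
  n4 'abca': c→5
  n5 'abcac': a→6
  n6 'abcaca': ·  ←P0
  n7 'aa': a→8
  n8 'aaa': a→9
  n9 'aaaa': c→10
  n10 'aaaac': ·  ←P1
  n11 'b': a→14 b→12
  n12 'bb': a→22 b→13
  n13 'bbb': ·  ←P2
  n14 'ba': b→15
  n15 'bab': a→16
  n16 'baba': ·  ←P3
  n17 'c': b→18
  n18 'cb': b→19
  n19 'cbb': b→20
  n20 'cbbb': b→21
  n21 'cbbbb': ·  ←P4
  n22 'bba': ·  ←P5
  n23 'aba': ·  ←P6

BFS fail/out derivation:
  fail(1) 'a': from fail(0)=0 chase 'a': 0 ⇒ 0;  out=∅∪out(0)=∅
  fail(11) 'b': from fail(0)=0 chase 'b': 0 ⇒ 0;  out=∅∪out(0)=∅
  fail(17) 'c': from fail(0)=0 chase 'c': 0 ⇒ 0;  out=∅∪out(0)=∅
  fail(2) 'ab': from fail(1)=0 chase 'b': 0 ⇒ 11;  out=∅∪out(11)=∅
  fail(7) 'aa': from fail(1)=0 chase 'a': 0 ⇒ 1;  out=∅∪out(1)=∅
  fail(12) 'bb': from fail(11)=0 chase 'b': 0 ⇒ 11;  out=∅∪out(11)=∅
  fail(14) 'ba': from fail(11)=0 chase 'a': 0 ⇒ 1;  out=∅∪out(1)=∅
  fail(18) 'cb': from fail(17)=0 chase 'b': 0 ⇒ 11;  out=∅∪out(11)=∅
  fail(3) 'abc': from fail(2)=11 chase 'c': 11→0 ⇒ 17;  out=∅∪out(17)=∅
  fail(8) 'aaa': from fail(7)=1 chase 'a': 1 ⇒ 7;  out=∅∪out(7)=∅
  fail(13) 'bbb': from fail(12)=11 chase 'b': 11 ⇒ 12;  out={2}∪out(12)={2}
  fail(15) 'bab': from fail(14)=1 chase 'b': 1 ⇒ 2;  out=∅∪out(2)=∅
  fail(19) 'cbb': from fail(18)=11 chase 'b': 11 ⇒ 12;  out=∅∪out(12)=∅
  fail(22) 'bba': from fail(12)=11 chase 'a': 11 ⇒ 14;  out={5}∪out(14)={5}
  fail(23) 'aba': from fail(2)=11 chase 'a': 11 ⇒ 14;  out={6}∪out(14)={6}
  fail(4) 'abca': from fail(3)=17 chase 'a': 17→0 ⇒ 1;  out=∅∪out(1)=∅
  fail(9) 'aaaa': from fail(8)=7 chase 'a': 7 ⇒ 8;  out=∅∪out(8)=∅
  fail(16) 'baba': from fail(15)=2 chase 'a': 2 ⇒ 23;  out={3}∪out(23)={3,6}
  fail(20) 'cbbb': from fail(19)=12 chase 'b': 12 ⇒ 13;  out=∅∪out(13)={2}
  fail(5) 'abcac': from fail(4)=1 chase 'c': 1→0 ⇒ 17;  out=∅∪out(17)=∅
  fail(10) 'aaaac': from fail(9)=8 chase 'c': 8→7→1→0 ⇒ 17;  out={1}∪out(17)={1}
  fail(21) 'cbbbb': from fail(20)=13 chase 'b': 13→12 ⇒ 13;  out={4}∪out(13)={2,4}
  fail(6) 'abcaca': from fail(5)=17 chase 'a': 17→0 ⇒ 1;  out={0}∪out(1)={0}

Run:
[0] read 'c'  n0⇒n17
[1] read 'a'  n17⇒n1 ·f
[2] read 'a'  n1⇒n7
[3] read 'a'  n7⇒n8
[4] read 'a'  n8⇒n9
[5] read 'c'  n9⇒n10  ** P1@[1:5]
[6] read 'c'  n10⇒n17 ·f
[7] read 'b'  n17⇒n18
[8] read 'b'  n18⇒n19
[9] read 'b'  n19⇒n20  ** P2@[7:9]
[10] read 'b'  n20⇒n21  ** P2@[8:10],P4@[6:10]
[11] read 'b'  n21⇒n13 ·f  ** P2@[9:11]
[12] read 'b'  n13⇒n13 ·f  ** P2@[10:12]
[13] read 'b'  n13⇒n13 ·f  ** P2@[11:13]
[14] read 'a'  n13⇒n22 ·f  ** P5@[12:14]
[15] read 'b'  n22⇒n15 ·f
[16] read 'c'  n15⇒n3 ·f
[17] read 'a'  n3⇒n4
[18] read 'c'  n4⇒n5
[19] read 'a'  n5⇒n6  ** P0@[14:19]
[20] read 'a'  n6⇒n7 ·f
[21] read 'b'  n7⇒n2 ·f
[22] read 'c'  n2⇒n3
[23] read 'a'  n3⇒n4
[24] read 'c'  n4⇒n5
[25] read 'a'  n5⇒n6  ** P0@[20:25]
[26] read 'a'  n6⇒n7 ·f
[27] read 'a'  n7⇒n8
[28] read 'a'  n8⇒n9
[29] read 'a'  n9⇒n9 ·f
[30] read 'a'  n9⇒n9 ·f
[31] read 'c'  n9⇒n10  ** P1@[27:31]
[32] read 'b'  n10⇒n18 ·f
[33] read 'b'  n18⇒n19
[34] read 'b'  n19⇒n20  ** P2@[32:34]
[35] read 'b'  n20⇒n21  ** P2@[33:35],P4@[31:35]
[36] read 'a'  n21⇒n22 ·f  ** P5@[34:36]
[37] read 'a'  n22⇒n7 ·f
[38] read 'b'  n7⇒n2 ·f
[39] read 'a'  n2⇒n23  ** P6@[37:39]
[40] read 'b'  n23⇒n15 ·f
[41] read 'a'  n15⇒n16  ** P3@[38:41],P6@[39:41]
[42] read 'a'  n16⇒n7 ·f
[43] read 'b'  n7⇒n2 ·f
[44] read 'a'  n2⇒n23  ** P6@[42:44]
[45] read 'b'  n23⇒n15 ·f
[46] read 'a'  n15⇒n16  ** P3@[43:46],P6@[44:46]

All matches (sorted): [[5,1],[9,2],[10,2],[10,4],[11,2],[12,2],[13,2],[14,5],[19,0],[25,0],[31,1],[34,2],[35,2],[35,4],[36,5],[39,6],[41,3],[41,6],[44,6],[46,3],[46,6]]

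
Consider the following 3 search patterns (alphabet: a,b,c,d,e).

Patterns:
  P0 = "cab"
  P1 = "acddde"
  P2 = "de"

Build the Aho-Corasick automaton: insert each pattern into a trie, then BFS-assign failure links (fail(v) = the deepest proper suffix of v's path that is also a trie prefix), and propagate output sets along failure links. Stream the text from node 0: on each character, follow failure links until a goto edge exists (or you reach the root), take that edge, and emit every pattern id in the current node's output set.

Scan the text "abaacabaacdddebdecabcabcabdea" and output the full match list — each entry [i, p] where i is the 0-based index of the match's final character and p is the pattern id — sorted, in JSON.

Construct AC machine:
Trie nodes:
  0='ε' goto a→4 c→1 d→10
  1='c' goto a→2
  2='ca' goto b→3
  3='cab' goto ·  ←P0
  4='a' goto c→5
  5='ac' goto d→6
  6='acd' goto d→7
  7='acdd' goto d→8
  8='acddd' goto e→9
  9='acddde' goto ·  ←P1
  10='d' goto e→11
  11='de' goto ·  ←P2

Failure links (BFS by depth):
  n1('c'): parent n0 fail=0; on 'c' 0 → fail=0;  out ∅∪∅=∅
  n4('a'): parent n0 fail=0; on 'a' 0 → fail=0;  out ∅∪∅=∅
  n10('d'): parent n0 fail=0; on 'd' 0 → fail=0;  out ∅∪∅=∅
  n2('ca'): parent n1 fail=0; on 'a' 0 → fail=4;  out ∅∪∅=∅
  n5('ac'): parent n4 fail=0; on 'c' 0 → fail=1;  out ∅∪∅=∅
  n11('de'): parent n10 fail=0; on 'e' 0 → fail=0;  out {2}∪∅={2}
  n3('cab'): parent n2 fail=4; on 'b' 4→0 → fail=0;  out {0}∪∅={0}
  n6('acd'): parent n5 fail=1; on 'd' 1→0 → fail=10;  out ∅∪∅=∅
  n7('acdd'): parent n6 fail=10; on 'd' 10→0 → fail=10;  out ∅∪∅=∅
  n8('acddd'): parent n7 fail=10; on 'd' 10→0 → fail=10;  out ∅∪∅=∅
  n9('acddde'): parent n8 fail=10; on 'e' 10 → fail=11;  out {1}∪{2}={1,2}

Scan:
i=0 'a': node 0→4
i=1 'b': node 4→0 ·f
i=2 'a': node 0→4
i=3 'a': node 4→4 ·f
i=4 'c': node 4→5
i=5 'a': node 5→2 ·f
i=6 'b': node 2→3  → match P0@[4:6]
i=7 'a': node 3→4 ·f
i=8 'a': node 4→4 ·f
i=9 'c': node 4→5
i=10 'd': node 5→6
i=11 'd': node 6→7
i=12 'd': node 7→8
i=13 'e': node 8→9  → match P1@[8:13],P2@[12:13]
i=14 'b': node 9→0 ·f
i=15 'd': node 0→10
i=16 'e': node 10→11  → match P2@[15:16]
i=17 'c': node 11→1 ·f
i=18 'a': node 1→2
i=19 'b': node 2→3  → match P0@[17:19]
i=20 'c': node 3→1 ·f
i=21 'a': node 1→2
i=22 'b': node 2→3  → match P0@[20:22]
i=23 'c': node 3→1 ·f
i=24 'a': node 1→2
i=25 'b': node 2→3  → match P0@[23:25]
i=26 'd': node 3→10 ·f
i=27 'e': node 10→11  → match P2@[26:27]
i=28 'a': node 11→4 ·f

Matches: [[6,0],[13,1],[13,2],[16,2],[19,0],[22,0],[25,0],[27,2]]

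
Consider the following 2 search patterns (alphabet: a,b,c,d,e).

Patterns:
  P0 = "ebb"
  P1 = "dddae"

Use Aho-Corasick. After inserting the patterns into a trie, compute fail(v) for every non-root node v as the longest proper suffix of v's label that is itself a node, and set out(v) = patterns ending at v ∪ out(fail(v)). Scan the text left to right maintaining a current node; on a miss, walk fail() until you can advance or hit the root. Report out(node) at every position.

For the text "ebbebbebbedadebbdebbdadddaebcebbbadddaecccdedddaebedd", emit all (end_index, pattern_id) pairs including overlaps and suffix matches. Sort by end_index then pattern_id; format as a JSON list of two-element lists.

Build automaton:
Trie nodes:
  n0 'ε': d→4 e→1
  n1 'e': b→2
  n2 'eb': b→3
  n3 'ebb': ·  [P0 ends]
  n4 'd': d→5
  n5 'dd': d→6
  n6 'ddd': a→7
  n7 'ddda': e→8
  n8 'dddae': ·  [P1 ends]

Failure links (BFS by depth):
  n1('e'): parent n0 fail=0; on 'e' 0 → fail=0;  out ∅∪∅=∅
  n4('d'): parent n0 fail=0; on 'd' 0 → fail=0;  out ∅∪∅=∅
  n2('eb'): parent n1 fail=0; on 'b' 0 → fail=0;  out ∅∪∅=∅
  n5('dd'): parent n4 fail=0; on 'd' 0 → fail=4;  out ∅∪∅=∅
  n3('ebb'): parent n2 fail=0; on 'b' 0 → fail=0;  out {0}∪∅={0}
  n6('ddd'): parent n5 fail=4; on 'd' 4 → fail=5;  out ∅∪∅=∅
  n7('ddda'): parent n6 fail=5; on 'a' 5→4→0 → fail=0;  out ∅∪∅=∅
  n8('dddae'): parent n7 fail=0; on 'e' 0 → fail=1;  out {1}∪∅={1}

Text stream:
i=0 'e': node 0→1
i=1 'b': node 1→2
i=2 'b': node 2→3  → match P0@[0:2]
i=3 'e': node 3→1 ·f
i=4 'b': node 1→2
i=5 'b': node 2→3  → match P0@[3:5]
i=6 'e': node 3→1 ·f
i=7 'b': node 1→2
i=8 'b': node 2→3  → match P0@[6:8]
i=9 'e': node 3→1 ·f
i=10 'd': node 1→4 ·f
i=11 'a': node 4→0 ·f
i=12 'd': node 0→4
i=13 'e': node 4→1 ·f
i=14 'b': node 1→2
i=15 'b': node 2→3  → match P0@[13:15]
i=16 'd': node 3→4 ·f
i=17 'e': node 4→1 ·f
i=18 'b': node 1→2
i=19 'b': node 2→3  → match P0@[17:19]
i=20 'd': node 3→4 ·f
i=21 'a': node 4→0 ·f
i=22 'd': node 0→4
i=23 'd': node 4→5
i=24 'd': node 5→6
i=25 'a': node 6→7
i=26 'e': node 7→8  → match P1@[22:26]
i=27 'b': node 8→2 ·f
i=28 'c': node 2→0 ·f
i=29 'e': node 0→1
i=30 'b': node 1→2
i=31 'b': node 2→3  → match P0@[29:31]
i=32 'b': node 3→0 ·f
i=33 'a': node 0→0
i=34 'd': node 0→4
i=35 'd': node 4→5
i=36 'd': node 5→6
i=37 'a': node 6→7
i=38 'e': node 7→8  → match P1@[34:38]
i=39 'c': node 8→0 ·f
i=40 'c': node 0→0
i=41 'c': node 0→0
i=42 'd': node 0→4
i=43 'e': node 4→1 ·f
i=44 'd': node 1→4 ·f
i=45 'd': node 4→5
i=46 'd': node 5→6
i=47 'a': node 6→7
i=48 'e': node 7→8  → match P1@[44:48]
i=49 'b': node 8→2 ·f
i=50 'e': node 2→1 ·f
i=51 'd': node 1→4 ·f
i=52 'd': node 4→5

All matches (sorted): [[2,0],[5,0],[8,0],[15,0],[19,0],[26,1],[31,0],[38,1],[48,1]]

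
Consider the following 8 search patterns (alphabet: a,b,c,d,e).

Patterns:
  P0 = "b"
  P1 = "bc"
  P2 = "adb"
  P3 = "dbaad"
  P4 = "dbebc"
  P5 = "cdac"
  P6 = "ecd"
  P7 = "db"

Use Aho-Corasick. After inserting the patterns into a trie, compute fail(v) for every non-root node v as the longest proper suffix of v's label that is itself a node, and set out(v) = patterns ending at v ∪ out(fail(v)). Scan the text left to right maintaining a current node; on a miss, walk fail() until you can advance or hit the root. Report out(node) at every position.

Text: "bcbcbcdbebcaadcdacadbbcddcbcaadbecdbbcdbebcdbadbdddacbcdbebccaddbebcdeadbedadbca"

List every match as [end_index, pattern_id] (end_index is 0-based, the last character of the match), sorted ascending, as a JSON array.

Construct AC machine:
Trie nodes:
  0='ε' goto a→3 b→1 c→14 d→6 e→18
  1='b' goto c→2  [P0 ends]
  2='bc' goto ·  [P1 ends]
  3='a' goto d→4
  4='ad' goto b→5
  5='adb' goto ·  [P2 ends]
  6='d' goto b→7
  7='db' goto a→8 e→11  [P7 ends]
  8='dba' goto a→9
  9='dbaa' goto d→10
  10='dbaad' goto ·  [P3 ends]
  11='dbe' goto b→12
  12='dbeb' goto c→13
  13='dbebc' goto ·  [P4 ends]
  14='c' goto d→15
  15='cd' goto a→16
  16='cda' goto c→17
  17='cdac' goto ·  [P5 ends]
  18='e' goto c→19
  19='ec' goto d→20
  20='ecd' goto ·  [P6 ends]

Failure links (BFS by depth):
  n1('b'): parent n0 fail=0; on 'b' 0 → fail=0;  out {0}∪∅={0}
  n3('a'): parent n0 fail=0; on 'a' 0 → fail=0;  out ∅∪∅=∅
  n6('d'): parent n0 fail=0; on 'd' 0 → fail=0;  out ∅∪∅=∅
  n14('c'): parent n0 fail=0; on 'c' 0 → fail=0;  out ∅∪∅=∅
  n18('e'): parent n0 fail=0; on 'e' 0 → fail=0;  out ∅∪∅=∅
  n2('bc'): parent n1 fail=0; on 'c' 0 → fail=14;  out {1}∪∅={1}
  n4('ad'): parent n3 fail=0; on 'd' 0 → fail=6;  out ∅∪∅=∅
  n7('db'): parent n6 fail=0; on 'b' 0 → fail=1;  out {7}∪{0}={0,7}
  n15('cd'): parent n14 fail=0; on 'd' 0 → fail=6;  out ∅∪∅=∅
  n19('ec'): parent n18 fail=0; on 'c' 0 → fail=14;  out ∅∪∅=∅
  n5('adb'): parent n4 fail=6; on 'b' 6 → fail=7;  out {2}∪{0,7}={0,2,7}
  n8('dba'): parent n7 fail=1; on 'a' 1→0 → fail=3;  out ∅∪∅=∅
  n11('dbe'): parent n7 fail=1; on 'e' 1→0 → fail=18;  out ∅∪∅=∅
  n16('cda'): parent n15 fail=6; on 'a' 6→0 → fail=3;  out ∅∪∅=∅
  n20('ecd'): parent n19 fail=14; on 'd' 14 → fail=15;  out {6}∪∅={6}
  n9('dbaa'): parent n8 fail=3; on 'a' 3→0 → fail=3;  out ∅∪∅=∅
  n12('dbeb'): parent n11 fail=18; on 'b' 18→0 → fail=1;  out ∅∪{0}={0}
  n17('cdac'): parent n16 fail=3; on 'c' 3→0 → fail=14;  out {5}∪∅={5}
  n10('dbaad'): parent n9 fail=3; on 'd' 3 → fail=4;  out {3}∪∅={3}
  n13('dbebc'): parent n12 fail=1; on 'c' 1 → fail=2;  out {4}∪{1}={1,4}

Scan:
i=0 'b': node 0→1  → match P0@[0:0]
i=1 'c': node 1→2  → match P1@[0:1]
i=2 'b': node 2→1 (via fail)  → match P0@[2:2]
i=3 'c': node 1→2  → match P1@[2:3]
i=4 'b': node 2→1 (via fail)  → match P0@[4:4]
i=5 'c': node 1→2  → match P1@[4:5]
i=6 'd': node 2→15 (via fail)
i=7 'b': node 15→7 (via fail)  → match P0@[7:7],P7@[6:7]
i=8 'e': node 7→11
i=9 'b': node 11→12  → match P0@[9:9]
i=10 'c': node 12→13  → match P1@[9:10],P4@[6:10]
i=11 'a': node 13→3 (via fail)
i=12 'a': node 3→3 (via fail)
i=13 'd': node 3→4
i=14 'c': node 4→14 (via fail)
i=15 'd': node 14→15
i=16 'a': node 15→16
i=17 'c': node 16→17  → match P5@[14:17]
i=18 'a': node 17→3 (via fail)
i=19 'd': node 3→4
i=20 'b': node 4→5  → match P0@[20:20],P2@[18:20],P7@[19:20]
i=21 'b': node 5→1 (via fail)  → match P0@[21:21]
i=22 'c': node 1→2  → match P1@[21:22]
i=23 'd': node 2→15 (via fail)
i=24 'd': node 15→6 (via fail)
i=25 'c': node 6→14 (via fail)
i=26 'b': node 14→1 (via fail)  → match P0@[26:26]
i=27 'c': node 1→2  → match P1@[26:27]
i=28 'a': node 2→3 (via fail)
i=29 'a': node 3→3 (via fail)
i=30 'd': node 3→4
i=31 'b': node 4→5  → match P0@[31:31],P2@[29:31],P7@[30:31]
i=32 'e': node 5→11 (via fail)
i=33 'c': node 11→19 (via fail)
i=34 'd': node 19→20  → match P6@[32:34]
i=35 'b': node 20→7 (via fail)  → match P0@[35:35],P7@[34:35]
i=36 'b': node 7→1 (via fail)  → match P0@[36:36]
i=37 'c': node 1→2  → match P1@[36:37]
i=38 'd': node 2→15 (via fail)
i=39 'b': node 15→7 (via fail)  → match P0@[39:39],P7@[38:39]
i=40 'e': node 7→11
i=41 'b': node 11→12  → match P0@[41:41]
i=42 'c': node 12→13  → match P1@[41:42],P4@[38:42]
i=43 'd': node 13→15 (via fail)
i=44 'b': node 15→7 (via fail)  → match P0@[44:44],P7@[43:44]
i=45 'a': node 7→8
i=46 'd': node 8→4 (via fail)
i=47 'b': node 4→5  → match P0@[47:47],P2@[45:47],P7@[46:47]
i=48 'd': node 5→6 (via fail)
i=49 'd': node 6→6 (via fail)
i=50 'd': node 6→6 (via fail)
i=51 'a': node 6→3 (via fail)
i=52 'c': node 3→14 (via fail)
i=53 'b': node 14→1 (via fail)  → match P0@[53:53]
i=54 'c': node 1→2  → match P1@[53:54]
i=55 'd': node 2→15 (via fail)
i=56 'b': node 15→7 (via fail)  → match P0@[56:56],P7@[55:56]
i=57 'e': node 7→11
i=58 'b': node 11→12  → match P0@[58:58]
i=59 'c': node 12→13  → match P1@[58:59],P4@[55:59]
i=60 'c': node 13→14 (via fail)
i=61 'a': node 14→3 (via fail)
i=62 'd': node 3→4
i=63 'd': node 4→6 (via fail)
i=64 'b': node 6→7  → match P0@[64:64],P7@[63:64]
i=65 'e': node 7→11
i=66 'b': node 11→12  → match P0@[66:66]
i=67 'c': node 12→13  → match P1@[66:67],P4@[63:67]
i=68 'd': node 13→15 (via fail)
i=69 'e': node 15→18 (via fail)
i=70 'a': node 18→3 (via fail)
i=71 'd': node 3→4
i=72 'b': node 4→5  → match P0@[72:72],P2@[70:72],P7@[71:72]
i=73 'e': node 5→11 (via fail)
i=74 'd': node 11→6 (via fail)
i=75 'a': node 6→3 (via fail)
i=76 'd': node 3→4
i=77 'b': node 4→5  → match P0@[77:77],P2@[75:77],P7@[76:77]
i=78 'c': node 5→2 (via fail)  → match P1@[77:78]
i=79 'a': node 2→3 (via fail)

Matches: [[0,0],[1,1],[2,0],[3,1],[4,0],[5,1],[7,0],[7,7],[9,0],[10,1],[10,4],[17,5],[20,0],[20,2],[20,7],[21,0],[22,1],[26,0],[27,1],[31,0],[31,2],[31,7],[34,6],[35,0],[35,7],[36,0],[37,1],[39,0],[39,7],[41,0],[42,1],[42,4],[44,0],[44,7],[47,0],[47,2],[47,7],[53,0],[54,1],[56,0],[56,7],[58,0],[59,1],[59,4],[64,0],[64,7],[66,0],[67,1],[67,4],[72,0],[72,2],[72,7],[77,0],[77,2],[77,7],[78,1]]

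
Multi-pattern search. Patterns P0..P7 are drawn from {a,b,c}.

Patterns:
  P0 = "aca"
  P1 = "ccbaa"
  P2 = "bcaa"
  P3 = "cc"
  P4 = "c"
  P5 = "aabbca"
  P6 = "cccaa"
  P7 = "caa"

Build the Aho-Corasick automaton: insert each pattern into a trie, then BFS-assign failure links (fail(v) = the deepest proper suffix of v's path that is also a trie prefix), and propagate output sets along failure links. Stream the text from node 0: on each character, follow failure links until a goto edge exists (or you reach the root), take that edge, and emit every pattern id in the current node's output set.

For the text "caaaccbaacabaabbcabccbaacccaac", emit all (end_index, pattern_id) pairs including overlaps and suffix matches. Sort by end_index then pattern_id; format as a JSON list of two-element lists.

Build automaton:
Trie nodes:
  n0 'ε': a→1 b→9 c→4
  n1 'a': a→13 c→2
  n2 'ac': a→3
  n3 'aca': ·  [P0 ends]
  n4 'c': a→21 c→5  [P4 ends]
  n5 'cc': b→6 c→18  [P3 ends]
  n6 'ccb': a→7
  n7 'ccba': a→8
  n8 'ccbaa': ·  [P1 ends]
  n9 'b': c→10
  n10 'bc': a→11
  n11 'bca': a→12
  n12 'bcaa': ·  [P2 ends]
  n13 'aa': b→14
  n14 'aab': b→15
  n15 'aabb': c→16
  n16 'aabbc': a→17
  n17 'aabbca': ·  [P5 ends]
  n18 'ccc': a→19
  n19 'ccca': a→20
  n20 'cccaa': ·  [P6 ends]
  n21 'ca': a→22
  n22 'caa': ·  [P7 ends]

BFS fail/out derivation:
  fail(1) 'a': from fail(0)=0 chase 'a': 0 ⇒ 0;  out=∅∪out(0)=∅
  fail(4) 'c': from fail(0)=0 chase 'c': 0 ⇒ 0;  out={4}∪out(0)={4}
  fail(9) 'b': from fail(0)=0 chase 'b': 0 ⇒ 0;  out=∅∪out(0)=∅
  fail(2) 'ac': from fail(1)=0 chase 'c': 0 ⇒ 4;  out=∅∪out(4)={4}
  fail(5) 'cc': from fail(4)=0 chase 'c': 0 ⇒ 4;  out={3}∪out(4)={3,4}
  fail(10) 'bc': from fail(9)=0 chase 'c': 0 ⇒ 4;  out=∅∪out(4)={4}
  fail(13) 'aa': from fail(1)=0 chase 'a': 0 ⇒ 1;  out=∅∪out(1)=∅
  fail(21) 'ca': from fail(4)=0 chase 'a': 0 ⇒ 1;  out=∅∪out(1)=∅
  fail(3) 'aca': from fail(2)=4 chase 'a': 4 ⇒ 21;  out={0}∪out(21)={0}
  fail(6) 'ccb': from fail(5)=4 chase 'b': 4→0 ⇒ 9;  out=∅∪out(9)=∅
  fail(11) 'bca': from fail(10)=4 chase 'a': 4 ⇒ 21;  out=∅∪out(21)=∅
  fail(14) 'aab': from fail(13)=1 chase 'b': 1→0 ⇒ 9;  out=∅∪out(9)=∅
  fail(18) 'ccc': from fail(5)=4 chase 'c': 4 ⇒ 5;  out=∅∪out(5)={3,4}
  fail(22) 'caa': from fail(21)=1 chase 'a': 1 ⇒ 13;  out={7}∪out(13)={7}
  fail(7) 'ccba': from fail(6)=9 chase 'a': 9→0 ⇒ 1;  out=∅∪out(1)=∅
  fail(12) 'bcaa': from fail(11)=21 chase 'a': 21 ⇒ 22;  out={2}∪out(22)={2,7}
  fail(15) 'aabb': from fail(14)=9 chase 'b': 9→0 ⇒ 9;  out=∅∪out(9)=∅
  fail(19) 'ccca': from fail(18)=5 chase 'a': 5→4 ⇒ 21;  out=∅∪out(21)=∅
  fail(8) 'ccbaa': from fail(7)=1 chase 'a': 1 ⇒ 13;  out={1}∪out(13)={1}
  fail(16) 'aabbc': from fail(15)=9 chase 'c': 9 ⇒ 10;  out=∅∪out(10)={4}
  fail(20) 'cccaa': from fail(19)=21 chase 'a': 21 ⇒ 22;  out={6}∪out(22)={6,7}
  fail(17) 'aabbca': from fail(16)=10 chase 'a': 10 ⇒ 11;  out={5}∪out(11)={5}

Run:
pos 0 'c': at 4  → match P4@[0:0]
pos 1 'a': at 21
pos 2 'a': at 22  → match P7@[0:2]
pos 3 'a': at 13 ·f
pos 4 'c': at 2 ·f  → match P4@[4:4]
pos 5 'c': at 5 ·f  → match P3@[4:5],P4@[5:5]
pos 6 'b': at 6
pos 7 'a': at 7
pos 8 'a': at 8  → match P1@[4:8]
pos 9 'c': at 2 ·f  → match P4@[9:9]
pos 10 'a': at 3  → match P0@[8:10]
pos 11 'b': at 9 ·f
pos 12 'a': at 1 ·f
pos 13 'a': at 13
pos 14 'b': at 14
pos 15 'b': at 15
pos 16 'c': at 16  → match P4@[16:16]
pos 17 'a': at 17  → match P5@[12:17]
pos 18 'b': at 9 ·f
pos 19 'c': at 10  → match P4@[19:19]
pos 20 'c': at 5 ·f  → match P3@[19:20],P4@[20:20]
pos 21 'b': at 6
pos 22 'a': at 7
pos 23 'a': at 8  → match P1@[19:23]
pos 24 'c': at 2 ·f  → match P4@[24:24]
pos 25 'c': at 5 ·f  → match P3@[24:25],P4@[25:25]
pos 26 'c': at 18  → match P3@[25:26],P4@[26:26]
pos 27 'a': at 19
pos 28 'a': at 20  → match P6@[24:28],P7@[26:28]
pos 29 'c': at 2 ·f  → match P4@[29:29]

Matches: [[0,4],[2,7],[4,4],[5,3],[5,4],[8,1],[9,4],[10,0],[16,4],[17,5],[19,4],[20,3],[20,4],[23,1],[24,4],[25,3],[25,4],[26,3],[26,4],[28,6],[28,7],[29,4]]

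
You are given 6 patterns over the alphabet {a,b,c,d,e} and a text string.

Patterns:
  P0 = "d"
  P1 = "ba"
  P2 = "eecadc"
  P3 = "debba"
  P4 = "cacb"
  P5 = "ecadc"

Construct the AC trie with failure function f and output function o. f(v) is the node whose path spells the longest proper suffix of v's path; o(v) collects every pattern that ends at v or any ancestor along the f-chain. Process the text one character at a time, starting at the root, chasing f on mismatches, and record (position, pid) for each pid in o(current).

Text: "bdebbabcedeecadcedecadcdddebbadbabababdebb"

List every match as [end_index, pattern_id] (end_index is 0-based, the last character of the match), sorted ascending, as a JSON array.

Construct AC machine:
Trie (insert patterns):
  n0 'ε': b→2 c→14 d→1 e→4
  n1 'd': e→10  ←P0
  n2 'b': a→3
  n3 'ba': ·  ←P1
  n4 'e': c→18 e→5
  n5 'ee': c→6
  n6 'eec': a→7
  n7 'eeca': d→8
  n8 'eecad': c→9
  n9 'eecadc': ·  ←P2
  n10 'de': b→11
  n11 'deb': b→12
  n12 'debb': a→13
  n13 'debba': ·  ←P3
  n14 'c': a→15
  n15 'ca': c→16
  n16 'cac': b→17
  n17 'cacb': ·  ←P4
  n18 'ec': a→19
  n19 'eca': d→20
  n20 'ecad': c→21
  n21 'ecadc': ·  ←P5

BFS fail/out derivation:
  n1('d'): parent n0 fail=0; on 'd' 0 → fail=0;  out {0}∪∅={0}
  n2('b'): parent n0 fail=0; on 'b' 0 → fail=0;  out ∅∪∅=∅
  n4('e'): parent n0 fail=0; on 'e' 0 → fail=0;  out ∅∪∅=∅
  n14('c'): parent n0 fail=0; on 'c' 0 → fail=0;  out ∅∪∅=∅
  n3('ba'): parent n2 fail=0; on 'a' 0 → fail=0;  out {1}∪∅={1}
  n5('ee'): parent n4 fail=0; on 'e' 0 → fail=4;  out ∅∪∅=∅
  n10('de'): parent n1 fail=0; on 'e' 0 → fail=4;  out ∅∪∅=∅
  n15('ca'): parent n14 fail=0; on 'a' 0 → fail=0;  out ∅∪∅=∅
  n18('ec'): parent n4 fail=0; on 'c' 0 → fail=14;  out ∅∪∅=∅
  n6('eec'): parent n5 fail=4; on 'c' 4 → fail=18;  out ∅∪∅=∅
  n11('deb'): parent n10 fail=4; on 'b' 4→0 → fail=2;  out ∅∪∅=∅
  n16('cac'): parent n15 fail=0; on 'c' 0 → fail=14;  out ∅∪∅=∅
  n19('eca'): parent n18 fail=14; on 'a' 14 → fail=15;  out ∅∪∅=∅
  n7('eeca'): parent n6 fail=18; on 'a' 18 → fail=19;  out ∅∪∅=∅
  n12('debb'): parent n11 fail=2; on 'b' 2→0 → fail=2;  out ∅∪∅=∅
  n17('cacb'): parent n16 fail=14; on 'b' 14→0 → fail=2;  out {4}∪∅={4}
  n20('ecad'): parent n19 fail=15; on 'd' 15→0 → fail=1;  out ∅∪{0}={0}
  n8('eecad'): parent n7 fail=19; on 'd' 19 → fail=20;  out ∅∪{0}={0}
  n13('debba'): parent n12 fail=2; on 'a' 2 → fail=3;  out {3}∪{1}={1,3}
  n21('ecadc'): parent n20 fail=1; on 'c' 1→0 → fail=14;  out {5}∪∅={5}
  n9('eecadc'): parent n8 fail=20; on 'c' 20 → fail=21;  out {2}∪{5}={2,5}

Run:
pos 0 'b': at 2
pos 1 'd': at 1 (fail-walked)  ** P0@[1:1]
pos 2 'e': at 10
pos 3 'b': at 11
pos 4 'b': at 12
pos 5 'a': at 13  ** P1@[4:5],P3@[1:5]
pos 6 'b': at 2 (fail-walked)
pos 7 'c': at 14 (fail-walked)
pos 8 'e': at 4 (fail-walked)
pos 9 'd': at 1 (fail-walked)  ** P0@[9:9]
pos 10 'e': at 10
pos 11 'e': at 5 (fail-walked)
pos 12 'c': at 6
pos 13 'a': at 7
pos 14 'd': at 8  ** P0@[14:14]
pos 15 'c': at 9  ** P2@[10:15],P5@[11:15]
pos 16 'e': at 4 (fail-walked)
pos 17 'd': at 1 (fail-walked)  ** P0@[17:17]
pos 18 'e': at 10
pos 19 'c': at 18 (fail-walked)
pos 20 'a': at 19
pos 21 'd': at 20  ** P0@[21:21]
pos 22 'c': at 21  ** P5@[18:22]
pos 23 'd': at 1 (fail-walked)  ** P0@[23:23]
pos 24 'd': at 1 (fail-walked)  ** P0@[24:24]
pos 25 'd': at 1 (fail-walked)  ** P0@[25:25]
pos 26 'e': at 10
pos 27 'b': at 11
pos 28 'b': at 12
pos 29 'a': at 13  ** P1@[28:29],P3@[25:29]
pos 30 'd': at 1 (fail-walked)  ** P0@[30:30]
pos 31 'b': at 2 (fail-walked)
pos 32 'a': at 3  ** P1@[31:32]
pos 33 'b': at 2 (fail-walked)
pos 34 'a': at 3  ** P1@[33:34]
pos 35 'b': at 2 (fail-walked)
pos 36 'a': at 3  ** P1@[35:36]
pos 37 'b': at 2 (fail-walked)
pos 38 'd': at 1 (fail-walked)  ** P0@[38:38]
pos 39 'e': at 10
pos 40 'b': at 11
pos 41 'b': at 12

All matches (sorted): [[1,0],[5,1],[5,3],[9,0],[14,0],[15,2],[15,5],[17,0],[21,0],[22,5],[23,0],[24,0],[25,0],[29,1],[29,3],[30,0],[32,1],[34,1],[36,1],[38,0]]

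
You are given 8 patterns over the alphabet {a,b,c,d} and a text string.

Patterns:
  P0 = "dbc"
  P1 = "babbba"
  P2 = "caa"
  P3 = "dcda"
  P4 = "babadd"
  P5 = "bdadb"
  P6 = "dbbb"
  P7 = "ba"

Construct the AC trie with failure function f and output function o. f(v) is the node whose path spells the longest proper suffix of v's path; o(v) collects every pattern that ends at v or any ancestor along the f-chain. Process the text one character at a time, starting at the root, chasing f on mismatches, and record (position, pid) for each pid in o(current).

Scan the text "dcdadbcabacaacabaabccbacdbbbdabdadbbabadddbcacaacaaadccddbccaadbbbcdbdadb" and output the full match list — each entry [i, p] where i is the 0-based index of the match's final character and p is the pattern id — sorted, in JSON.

Build:
Trie (insert patterns):
  n0 'ε': b→4 c→10 d→1
  n1 'd': b→2 c→13
  n2 'db': b→23 c→3
  n3 'dbc': ·  [P0 ends]
  n4 'b': a→5 d→19
  n5 'ba': b→6  [P7 ends]
  n6 'bab': a→16 b→7
  n7 'babb': b→8
  n8 'babbb': a→9
  n9 'babbba': ·  [P1 ends]
  n10 'c': a→11
  n11 'ca': a→12
  n12 'caa': ·  [P2 ends]
  n13 'dc': d→14
  n14 'dcd': a→15
  n15 'dcda': ·  [P3 ends]
  n16 'baba': d→17
  n17 'babad': d→18
  n18 'babadd': ·  [P4 ends]
  n19 'bd': a→20
  n20 'bda': d→21
  n21 'bdad': b→22
  n22 'bdadb': ·  [P5 ends]
  n23 'dbb': b→24
  n24 'dbbb': ·  [P6 ends]

Failure links (BFS by depth):
  fail(1) 'd': from fail(0)=0 chase 'd': 0 ⇒ 0;  out=∅∪out(0)=∅
  fail(4) 'b': from fail(0)=0 chase 'b': 0 ⇒ 0;  out=∅∪out(0)=∅
  fail(10) 'c': from fail(0)=0 chase 'c': 0 ⇒ 0;  out=∅∪out(0)=∅
  fail(2) 'db': from fail(1)=0 chase 'b': 0 ⇒ 4;  out=∅∪out(4)=∅
  fail(5) 'ba': from fail(4)=0 chase 'a': 0 ⇒ 0;  out={7}∪out(0)={7}
  fail(11) 'ca': from fail(10)=0 chase 'a': 0 ⇒ 0;  out=∅∪out(0)=∅
  fail(13) 'dc': from fail(1)=0 chase 'c': 0 ⇒ 10;  out=∅∪out(10)=∅
  fail(19) 'bd': from fail(4)=0 chase 'd': 0 ⇒ 1;  out=∅∪out(1)=∅
  fail(3) 'dbc': from fail(2)=4 chase 'c': 4→0 ⇒ 10;  out={0}∪out(10)={0}
  fail(6) 'bab': from fail(5)=0 chase 'b': 0 ⇒ 4;  out=∅∪out(4)=∅
  fail(12) 'caa': from fail(11)=0 chase 'a': 0 ⇒ 0;  out={2}∪out(0)={2}
  fail(14) 'dcd': from fail(13)=10 chase 'd': 10→0 ⇒ 1;  out=∅∪out(1)=∅
  fail(20) 'bda': from fail(19)=1 chase 'a': 1→0 ⇒ 0;  out=∅∪out(0)=∅
  fail(23) 'dbb': from fail(2)=4 chase 'b': 4→0 ⇒ 4;  out=∅∪out(4)=∅
  fail(7) 'babb': from fail(6)=4 chase 'b': 4→0 ⇒ 4;  out=∅∪out(4)=∅
  fail(15) 'dcda': from fail(14)=1 chase 'a': 1→0 ⇒ 0;  out={3}∪out(0)={3}
  fail(16) 'baba': from fail(6)=4 chase 'a': 4 ⇒ 5;  out=∅∪out(5)={7}
  fail(21) 'bdad': from fail(20)=0 chase 'd': 0 ⇒ 1;  out=∅∪out(1)=∅
  fail(24) 'dbbb': from fail(23)=4 chase 'b': 4→0 ⇒ 4;  out={6}∪out(4)={6}
  fail(8) 'babbb': from fail(7)=4 chase 'b': 4→0 ⇒ 4;  out=∅∪out(4)=∅
  fail(17) 'babad': from fail(16)=5 chase 'd': 5→0 ⇒ 1;  out=∅∪out(1)=∅
  fail(22) 'bdadb': from fail(21)=1 chase 'b': 1 ⇒ 2;  out={5}∪out(2)={5}
  fail(9) 'babbba': from fail(8)=4 chase 'a': 4 ⇒ 5;  out={1}∪out(5)={1,7}
  fail(18) 'babadd': from fail(17)=1 chase 'd': 1→0 ⇒ 1;  out={4}∪out(1)={4}

Run:
i=0 'd': node 0→1
i=1 'c': node 1→13
i=2 'd': node 13→14
i=3 'a': node 14→15  emit P3@[0:3]
i=4 'd': node 15→1 (fail-walked)
i=5 'b': node 1→2
i=6 'c': node 2→3  emit P0@[4:6]
i=7 'a': node 3→11 (fail-walked)
i=8 'b': node 11→4 (fail-walked)
i=9 'a': node 4→5  emit P7@[8:9]
i=10 'c': node 5→10 (fail-walked)
i=11 'a': node 10→11
i=12 'a': node 11→12  emit P2@[10:12]
i=13 'c': node 12→10 (fail-walked)
i=14 'a': node 10→11
i=15 'b': node 11→4 (fail-walked)
i=16 'a': node 4→5  emit P7@[15:16]
i=17 'a': node 5→0 (fail-walked)
i=18 'b': node 0→4
i=19 'c': node 4→10 (fail-walked)
i=20 'c': node 10→10 (fail-walked)
i=21 'b': node 10→4 (fail-walked)
i=22 'a': node 4→5  emit P7@[21:22]
i=23 'c': node 5→10 (fail-walked)
i=24 'd': node 10→1 (fail-walked)
i=25 'b': node 1→2
i=26 'b': node 2→23
i=27 'b': node 23→24  emit P6@[24:27]
i=28 'd': node 24→19 (fail-walked)
i=29 'a': node 19→20
i=30 'b': node 20→4 (fail-walked)
i=31 'd': node 4→19
i=32 'a': node 19→20
i=33 'd': node 20→21
i=34 'b': node 21→22  emit P5@[30:34]
i=35 'b': node 22→23 (fail-walked)
i=36 'a': node 23→5 (fail-walked)  emit P7@[35:36]
i=37 'b': node 5→6
i=38 'a': node 6→16  emit P7@[37:38]
i=39 'd': node 16→17
i=40 'd': node 17→18  emit P4@[35:40]
i=41 'd': node 18→1 (fail-walked)
i=42 'b': node 1→2
i=43 'c': node 2→3  emit P0@[41:43]
i=44 'a': node 3→11 (fail-walked)
i=45 'c': node 11→10 (fail-walked)
i=46 'a': node 10→11
i=47 'a': node 11→12  emit P2@[45:47]
i=48 'c': node 12→10 (fail-walked)
i=49 'a': node 10→11
i=50 'a': node 11→12  emit P2@[48:50]
i=51 'a': node 12→0 (fail-walked)
i=52 'd': node 0→1
i=53 'c': node 1→13
i=54 'c': node 13→10 (fail-walked)
i=55 'd': node 10→1 (fail-walked)
i=56 'd': node 1→1 (fail-walked)
i=57 'b': node 1→2
i=58 'c': node 2→3  emit P0@[56:58]
i=59 'c': node 3→10 (fail-walked)
i=60 'a': node 10→11
i=61 'a': node 11→12  emit P2@[59:61]
i=62 'd': node 12→1 (fail-walked)
i=63 'b': node 1→2
i=64 'b': node 2→23
i=65 'b': node 23→24  emit P6@[62:65]
i=66 'c': node 24→10 (fail-walked)
i=67 'd': node 10→1 (fail-walked)
i=68 'b': node 1→2
i=69 'd': node 2→19 (fail-walked)
i=70 'a': node 19→20
i=71 'd': node 20→21
i=72 'b': node 21→22  emit P5@[68:72]

Result: [[3,3],[6,0],[9,7],[12,2],[16,7],[22,7],[27,6],[34,5],[36,7],[38,7],[40,4],[43,0],[47,2],[50,2],[58,0],[61,2],[65,6],[72,5]]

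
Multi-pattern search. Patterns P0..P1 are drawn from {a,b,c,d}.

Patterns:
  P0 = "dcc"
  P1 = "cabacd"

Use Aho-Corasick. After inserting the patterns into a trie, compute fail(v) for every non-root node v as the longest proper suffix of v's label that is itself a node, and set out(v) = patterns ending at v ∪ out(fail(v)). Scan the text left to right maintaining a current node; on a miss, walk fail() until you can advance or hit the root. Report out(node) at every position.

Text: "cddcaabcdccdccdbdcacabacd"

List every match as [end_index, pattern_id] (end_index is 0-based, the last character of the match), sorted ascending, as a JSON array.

Build automaton:
Trie (insert patterns):
  n0 'ε': c→4 d→1
  n1 'd': c→2
  n2 'dc': c→3
  n3 'dcc': ·  [P0 ends]
  n4 'c': a→5
  n5 'ca': b→6
  n6 'cab': a→7
  n7 'caba': c→8
  n8 'cabac': d→9
  n9 'cabacd': ·  [P1 ends]

BFS fail/out derivation:
  fail(1) 'd': from fail(0)=0 chase 'd': 0 ⇒ 0;  out=∅∪out(0)=∅
  fail(4) 'c': from fail(0)=0 chase 'c': 0 ⇒ 0;  out=∅∪out(0)=∅
  fail(2) 'dc': from fail(1)=0 chase 'c': 0 ⇒ 4;  out=∅∪out(4)=∅
  fail(5) 'ca': from fail(4)=0 chase 'a': 0 ⇒ 0;  out=∅∪out(0)=∅
  fail(3) 'dcc': from fail(2)=4 chase 'c': 4→0 ⇒ 4;  out={0}∪out(4)={0}
  fail(6) 'cab': from fail(5)=0 chase 'b': 0 ⇒ 0;  out=∅∪out(0)=∅
  fail(7) 'caba': from fail(6)=0 chase 'a': 0 ⇒ 0;  out=∅∪out(0)=∅
  fail(8) 'cabac': from fail(7)=0 chase 'c': 0 ⇒ 4;  out=∅∪out(4)=∅
  fail(9) 'cabacd': from fail(8)=4 chase 'd': 4→0 ⇒ 1;  out={1}∪out(1)={1}

Scan:
i=0 'c': node 0→4
i=1 'd': node 4→1 (via fail)
i=2 'd': node 1→1 (via fail)
i=3 'c': node 1→2
i=4 'a': node 2→5 (via fail)
i=5 'a': node 5→0 (via fail)
i=6 'b': node 0→0
i=7 'c': node 0→4
i=8 'd': node 4→1 (via fail)
i=9 'c': node 1→2
i=10 'c': node 2→3  → match P0@[8:10]
i=11 'd': node 3→1 (via fail)
i=12 'c': node 1→2
i=13 'c': node 2→3  → match P0@[11:13]
i=14 'd': node 3→1 (via fail)
i=15 'b': node 1→0 (via fail)
i=16 'd': node 0→1
i=17 'c': node 1→2
i=18 'a': node 2→5 (via fail)
i=19 'c': node 5→4 (via fail)
i=20 'a': node 4→5
i=21 'b': node 5→6
i=22 'a': node 6→7
i=23 'c': node 7→8
i=24 'd': node 8→9  → match P1@[19:24]

Result: [[10,0],[13,0],[24,1]]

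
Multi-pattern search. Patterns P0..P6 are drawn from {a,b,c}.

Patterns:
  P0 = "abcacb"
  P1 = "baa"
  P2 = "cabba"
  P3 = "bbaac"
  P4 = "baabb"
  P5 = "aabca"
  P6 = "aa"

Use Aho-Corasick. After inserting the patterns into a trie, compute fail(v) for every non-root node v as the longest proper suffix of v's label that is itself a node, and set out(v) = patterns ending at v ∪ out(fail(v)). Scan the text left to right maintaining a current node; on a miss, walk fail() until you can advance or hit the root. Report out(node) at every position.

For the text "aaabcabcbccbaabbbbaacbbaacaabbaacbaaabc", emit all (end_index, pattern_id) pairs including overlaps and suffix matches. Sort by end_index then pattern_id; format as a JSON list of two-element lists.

Build automaton:
Trie nodes:
  n0 'ε': a→1 b→7 c→10
  n1 'a': a→21 b→2
  n2 'ab': c→3
  n3 'abc': a→4
  n4 'abca': c→5
  n5 'abcac': b→6
  n6 'abcacb': ·  [P0 ends]
  n7 'b': a→8 b→15
  n8 'ba': a→9
  n9 'baa': b→19  [P1 ends]
  n10 'c': a→11
  n11 'ca': b→12
  n12 'cab': b→13
  n13 'cabb': a→14
  n14 'cabba': ·  [P2 ends]
  n15 'bb': a→16
  n16 'bba': a→17
  n17 'bbaa': c→18
  n18 'bbaac': ·  [P3 ends]
  n19 'baab': b→20
  n20 'baabb': ·  [P4 ends]
  n21 'aa': b→22  [P6 ends]
  n22 'aab': c→23
  n23 'aabc': a→24
  n24 'aabca': ·  [P5 ends]

Failure links (BFS by depth):
  fail(1) 'a': from fail(0)=0 chase 'a': 0 ⇒ 0;  out=∅∪out(0)=∅
  fail(7) 'b': from fail(0)=0 chase 'b': 0 ⇒ 0;  out=∅∪out(0)=∅
  fail(10) 'c': from fail(0)=0 chase 'c': 0 ⇒ 0;  out=∅∪out(0)=∅
  fail(2) 'ab': from fail(1)=0 chase 'b': 0 ⇒ 7;  out=∅∪out(7)=∅
  fail(8) 'ba': from fail(7)=0 chase 'a': 0 ⇒ 1;  out=∅∪out(1)=∅
  fail(11) 'ca': from fail(10)=0 chase 'a': 0 ⇒ 1;  out=∅∪out(1)=∅
  fail(15) 'bb': from fail(7)=0 chase 'b': 0 ⇒ 7;  out=∅∪out(7)=∅
  fail(21) 'aa': from fail(1)=0 chase 'a': 0 ⇒ 1;  out={6}∪out(1)={6}
  fail(3) 'abc': from fail(2)=7 chase 'c': 7→0 ⇒ 10;  out=∅∪out(10)=∅
  fail(9) 'baa': from fail(8)=1 chase 'a': 1 ⇒ 21;  out={1}∪out(21)={1,6}
  fail(12) 'cab': from fail(11)=1 chase 'b': 1 ⇒ 2;  out=∅∪out(2)=∅
  fail(16) 'bba': from fail(15)=7 chase 'a': 7 ⇒ 8;  out=∅∪out(8)=∅
  fail(22) 'aab': from fail(21)=1 chase 'b': 1 ⇒ 2;  out=∅∪out(2)=∅
  fail(4) 'abca': from fail(3)=10 chase 'a': 10 ⇒ 11;  out=∅∪out(11)=∅
  fail(13) 'cabb': from fail(12)=2 chase 'b': 2→7 ⇒ 15;  out=∅∪out(15)=∅
  fail(17) 'bbaa': from fail(16)=8 chase 'a': 8 ⇒ 9;  out=∅∪out(9)={1,6}
  fail(19) 'baab': from fail(9)=21 chase 'b': 21 ⇒ 22;  out=∅∪out(22)=∅
  fail(23) 'aabc': from fail(22)=2 chase 'c': 2 ⇒ 3;  out=∅∪out(3)=∅
  fail(5) 'abcac': from fail(4)=11 chase 'c': 11→1→0 ⇒ 10;  out=∅∪out(10)=∅
  fail(14) 'cabba': from fail(13)=15 chase 'a': 15 ⇒ 16;  out={2}∪out(16)={2}
  fail(18) 'bbaac': from fail(17)=9 chase 'c': 9→21→1→0 ⇒ 10;  out={3}∪out(10)={3}
  fail(20) 'baabb': from fail(19)=22 chase 'b': 22→2→7 ⇒ 15;  out={4}∪out(15)={4}
  fail(24) 'aabca': from fail(23)=3 chase 'a': 3 ⇒ 4;  out={5}∪out(4)={5}
  fail(6) 'abcacb': from fail(5)=10 chase 'b': 10→0 ⇒ 7;  out={0}∪out(7)={0}

Run:
pos 0 'a': at 1
pos 1 'a': at 21  ** P6@[0:1]
pos 2 'a': at 21 ·f  ** P6@[1:2]
pos 3 'b': at 22
pos 4 'c': at 23
pos 5 'a': at 24  ** P5@[1:5]
pos 6 'b': at 12 ·f
pos 7 'c': at 3 ·f
pos 8 'b': at 7 ·f
pos 9 'c': at 10 ·f
pos 10 'c': at 10 ·f
pos 11 'b': at 7 ·f
pos 12 'a': at 8
pos 13 'a': at 9  ** P1@[11:13],P6@[12:13]
pos 14 'b': at 19
pos 15 'b': at 20  ** P4@[11:15]
pos 16 'b': at 15 ·f
pos 17 'b': at 15 ·f
pos 18 'a': at 16
pos 19 'a': at 17  ** P1@[17:19],P6@[18:19]
pos 20 'c': at 18  ** P3@[16:20]
pos 21 'b': at 7 ·f
pos 22 'b': at 15
pos 23 'a': at 16
pos 24 'a': at 17  ** P1@[22:24],P6@[23:24]
pos 25 'c': at 18  ** P3@[21:25]
pos 26 'a': at 11 ·f
pos 27 'a': at 21 ·f  ** P6@[26:27]
pos 28 'b': at 22
pos 29 'b': at 15 ·f
pos 30 'a': at 16
pos 31 'a': at 17  ** P1@[29:31],P6@[30:31]
pos 32 'c': at 18  ** P3@[28:32]
pos 33 'b': at 7 ·f
pos 34 'a': at 8
pos 35 'a': at 9  ** P1@[33:35],P6@[34:35]
pos 36 'a': at 21 ·f  ** P6@[35:36]
pos 37 'b': at 22
pos 38 'c': at 23

Matches: [[1,6],[2,6],[5,5],[13,1],[13,6],[15,4],[19,1],[19,6],[20,3],[24,1],[24,6],[25,3],[27,6],[31,1],[31,6],[32,3],[35,1],[35,6],[36,6]]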